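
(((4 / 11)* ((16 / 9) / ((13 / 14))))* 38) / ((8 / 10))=33.07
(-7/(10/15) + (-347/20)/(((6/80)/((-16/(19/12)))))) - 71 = 85735/38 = 2256.18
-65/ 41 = -1.59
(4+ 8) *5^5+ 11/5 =187511/5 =37502.20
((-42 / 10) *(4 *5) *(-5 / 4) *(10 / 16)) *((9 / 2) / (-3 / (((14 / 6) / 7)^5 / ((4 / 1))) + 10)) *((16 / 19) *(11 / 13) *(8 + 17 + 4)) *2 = -4.20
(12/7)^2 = 2.94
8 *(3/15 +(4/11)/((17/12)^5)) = 164760536/78092135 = 2.11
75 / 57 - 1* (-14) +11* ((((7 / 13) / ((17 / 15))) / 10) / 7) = 129249 / 8398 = 15.39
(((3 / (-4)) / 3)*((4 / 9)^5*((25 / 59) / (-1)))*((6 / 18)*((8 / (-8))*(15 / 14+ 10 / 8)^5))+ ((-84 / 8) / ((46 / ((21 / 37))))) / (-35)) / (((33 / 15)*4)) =-56179627671691 / 13154921046296568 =-0.00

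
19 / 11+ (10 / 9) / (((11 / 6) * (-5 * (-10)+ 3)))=3041 / 1749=1.74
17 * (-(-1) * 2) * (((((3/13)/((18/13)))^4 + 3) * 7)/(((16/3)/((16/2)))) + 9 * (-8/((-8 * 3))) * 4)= 639047/432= 1479.28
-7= -7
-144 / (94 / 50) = -3600 / 47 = -76.60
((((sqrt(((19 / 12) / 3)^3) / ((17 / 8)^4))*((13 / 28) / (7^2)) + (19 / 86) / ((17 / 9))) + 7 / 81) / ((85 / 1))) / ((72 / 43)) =169936*sqrt(19) / 591718305465 + 4817 / 3370896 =0.00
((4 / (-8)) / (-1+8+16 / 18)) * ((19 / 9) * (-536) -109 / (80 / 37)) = 851017 / 11360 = 74.91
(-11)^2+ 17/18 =121.94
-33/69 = -0.48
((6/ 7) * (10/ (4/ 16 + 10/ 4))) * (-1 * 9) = -2160/ 77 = -28.05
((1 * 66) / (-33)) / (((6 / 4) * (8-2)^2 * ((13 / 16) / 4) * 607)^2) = -2048 / 45393285249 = -0.00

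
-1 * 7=-7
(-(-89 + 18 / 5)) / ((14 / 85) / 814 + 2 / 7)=20680891 / 69239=298.69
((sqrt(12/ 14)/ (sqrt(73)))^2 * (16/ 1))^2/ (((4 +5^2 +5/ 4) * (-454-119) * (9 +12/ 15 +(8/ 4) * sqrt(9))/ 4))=-245760/ 476746627049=-0.00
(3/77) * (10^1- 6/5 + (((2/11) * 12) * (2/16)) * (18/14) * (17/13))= 139017/385385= 0.36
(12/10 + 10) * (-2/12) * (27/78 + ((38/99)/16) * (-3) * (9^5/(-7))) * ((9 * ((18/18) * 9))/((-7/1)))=13120.96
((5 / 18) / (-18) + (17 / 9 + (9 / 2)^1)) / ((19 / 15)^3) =258125 / 82308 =3.14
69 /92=3 /4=0.75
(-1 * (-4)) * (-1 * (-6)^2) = -144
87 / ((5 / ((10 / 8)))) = 87 / 4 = 21.75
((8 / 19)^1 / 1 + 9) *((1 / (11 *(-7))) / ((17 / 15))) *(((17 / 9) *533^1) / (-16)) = 477035 / 70224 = 6.79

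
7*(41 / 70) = 41 / 10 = 4.10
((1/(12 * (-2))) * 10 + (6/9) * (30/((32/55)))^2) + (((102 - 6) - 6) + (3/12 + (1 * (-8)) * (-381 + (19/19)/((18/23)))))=4900.07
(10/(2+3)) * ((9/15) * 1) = 6/5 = 1.20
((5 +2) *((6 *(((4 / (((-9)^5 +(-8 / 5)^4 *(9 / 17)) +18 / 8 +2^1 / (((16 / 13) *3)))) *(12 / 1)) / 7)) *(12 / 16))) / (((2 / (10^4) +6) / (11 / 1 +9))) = -5508000000000 / 451692007568389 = -0.01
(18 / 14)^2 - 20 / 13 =73 / 637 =0.11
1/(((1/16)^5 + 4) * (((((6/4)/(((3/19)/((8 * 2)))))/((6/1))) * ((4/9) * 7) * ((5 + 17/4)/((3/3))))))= 7077888/20640174905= 0.00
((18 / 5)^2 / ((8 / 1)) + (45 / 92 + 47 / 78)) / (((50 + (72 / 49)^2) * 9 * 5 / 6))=584016839 / 84251173500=0.01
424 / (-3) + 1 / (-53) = -22475 / 159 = -141.35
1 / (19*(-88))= -1 / 1672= -0.00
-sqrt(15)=-3.87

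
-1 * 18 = -18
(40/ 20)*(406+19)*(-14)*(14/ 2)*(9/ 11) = -749700/ 11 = -68154.55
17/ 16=1.06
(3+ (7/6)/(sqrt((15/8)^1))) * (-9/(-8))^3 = 567 * sqrt(30)/2560+ 2187/512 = 5.48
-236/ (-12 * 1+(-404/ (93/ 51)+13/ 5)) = 36580/ 35797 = 1.02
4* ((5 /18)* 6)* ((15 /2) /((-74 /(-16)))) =10.81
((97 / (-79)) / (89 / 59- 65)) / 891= 5723 / 263677194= 0.00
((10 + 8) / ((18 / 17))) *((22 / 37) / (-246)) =-187 / 4551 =-0.04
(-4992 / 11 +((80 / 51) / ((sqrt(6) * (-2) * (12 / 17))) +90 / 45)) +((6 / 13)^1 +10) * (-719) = -1140234 / 143 - 5 * sqrt(6) / 27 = -7974.12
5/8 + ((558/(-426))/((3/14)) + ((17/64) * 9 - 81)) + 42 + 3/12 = -190153/4544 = -41.85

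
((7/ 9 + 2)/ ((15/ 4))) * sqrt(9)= 20/ 9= 2.22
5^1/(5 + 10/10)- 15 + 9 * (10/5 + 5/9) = 53/6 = 8.83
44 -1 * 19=25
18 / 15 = 6 / 5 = 1.20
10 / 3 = 3.33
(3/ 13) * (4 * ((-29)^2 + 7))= 10176/ 13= 782.77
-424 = -424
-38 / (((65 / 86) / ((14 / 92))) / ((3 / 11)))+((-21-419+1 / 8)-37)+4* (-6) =-66169627 / 131560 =-502.96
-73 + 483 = 410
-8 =-8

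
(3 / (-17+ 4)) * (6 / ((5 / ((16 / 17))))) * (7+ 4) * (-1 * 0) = 0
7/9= 0.78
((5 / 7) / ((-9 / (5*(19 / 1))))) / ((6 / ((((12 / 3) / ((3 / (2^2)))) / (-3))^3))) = 972800 / 137781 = 7.06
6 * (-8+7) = -6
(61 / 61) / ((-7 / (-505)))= 505 / 7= 72.14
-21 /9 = -7 /3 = -2.33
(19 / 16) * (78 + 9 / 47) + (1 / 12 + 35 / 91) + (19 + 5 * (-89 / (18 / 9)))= -3231349 / 29328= -110.18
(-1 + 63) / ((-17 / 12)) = -744 / 17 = -43.76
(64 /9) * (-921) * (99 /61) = -648384 /61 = -10629.25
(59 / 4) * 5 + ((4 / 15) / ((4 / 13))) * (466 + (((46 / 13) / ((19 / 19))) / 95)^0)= 28709 / 60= 478.48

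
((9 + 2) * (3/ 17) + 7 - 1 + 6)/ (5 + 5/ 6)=1422/ 595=2.39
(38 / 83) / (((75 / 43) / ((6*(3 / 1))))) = 9804 / 2075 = 4.72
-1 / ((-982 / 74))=37 / 491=0.08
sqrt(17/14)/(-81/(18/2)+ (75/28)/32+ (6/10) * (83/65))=-20800 * sqrt(238)/2373321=-0.14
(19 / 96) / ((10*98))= 19 / 94080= 0.00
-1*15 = -15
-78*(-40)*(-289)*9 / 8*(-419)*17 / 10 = 722549997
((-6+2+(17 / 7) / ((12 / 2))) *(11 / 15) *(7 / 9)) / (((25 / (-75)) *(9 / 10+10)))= 1661 / 2943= 0.56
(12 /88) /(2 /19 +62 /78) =2223 /14674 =0.15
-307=-307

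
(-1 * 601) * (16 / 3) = -9616 / 3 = -3205.33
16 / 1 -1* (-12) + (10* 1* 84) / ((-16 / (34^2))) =-60662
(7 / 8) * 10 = 35 / 4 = 8.75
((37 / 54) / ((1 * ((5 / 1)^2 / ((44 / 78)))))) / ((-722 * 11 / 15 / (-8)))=148 / 633555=0.00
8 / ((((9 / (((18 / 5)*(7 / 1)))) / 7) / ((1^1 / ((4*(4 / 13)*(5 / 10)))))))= 1274 / 5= 254.80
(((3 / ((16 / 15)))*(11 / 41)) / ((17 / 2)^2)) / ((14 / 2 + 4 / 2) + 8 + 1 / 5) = 2475 / 4076056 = 0.00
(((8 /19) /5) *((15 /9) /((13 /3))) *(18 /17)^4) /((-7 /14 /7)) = -11757312 /20629687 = -0.57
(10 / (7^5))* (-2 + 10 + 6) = 0.01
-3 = -3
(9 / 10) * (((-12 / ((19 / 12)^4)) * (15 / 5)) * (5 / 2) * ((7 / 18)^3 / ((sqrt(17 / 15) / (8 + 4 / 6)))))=-856128 * sqrt(255) / 2215457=-6.17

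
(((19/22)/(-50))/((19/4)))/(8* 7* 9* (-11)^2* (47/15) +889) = -1/52792355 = -0.00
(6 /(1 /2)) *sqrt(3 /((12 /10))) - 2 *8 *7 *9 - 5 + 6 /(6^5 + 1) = -7878095 /7777 + 6 *sqrt(10) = -994.03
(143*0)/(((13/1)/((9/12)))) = 0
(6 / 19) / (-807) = -2 / 5111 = -0.00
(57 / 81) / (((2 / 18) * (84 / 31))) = 589 / 252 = 2.34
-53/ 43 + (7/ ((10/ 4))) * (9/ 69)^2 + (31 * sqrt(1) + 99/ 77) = 24760741/ 796145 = 31.10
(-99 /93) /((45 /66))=-242 /155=-1.56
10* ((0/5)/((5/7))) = 0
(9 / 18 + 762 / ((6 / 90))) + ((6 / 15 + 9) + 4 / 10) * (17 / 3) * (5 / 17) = 68681 / 6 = 11446.83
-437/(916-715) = -437/201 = -2.17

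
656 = 656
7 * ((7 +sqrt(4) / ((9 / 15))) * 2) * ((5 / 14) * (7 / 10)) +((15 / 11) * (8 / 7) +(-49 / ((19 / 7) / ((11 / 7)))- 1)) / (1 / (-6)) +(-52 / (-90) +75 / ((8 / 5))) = 131922449 / 526680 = 250.48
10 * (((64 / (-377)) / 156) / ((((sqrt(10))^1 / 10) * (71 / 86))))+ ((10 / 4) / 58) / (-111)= -13760 * sqrt(10) / 1043913 - 5 / 12876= -0.04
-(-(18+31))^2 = -2401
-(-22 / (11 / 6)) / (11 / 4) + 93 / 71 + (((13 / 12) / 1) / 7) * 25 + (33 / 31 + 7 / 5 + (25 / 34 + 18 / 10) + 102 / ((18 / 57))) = 58349778733 / 172866540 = 337.54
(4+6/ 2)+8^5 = 32775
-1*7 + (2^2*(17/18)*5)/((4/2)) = 22/9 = 2.44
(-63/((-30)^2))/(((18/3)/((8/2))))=-7/150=-0.05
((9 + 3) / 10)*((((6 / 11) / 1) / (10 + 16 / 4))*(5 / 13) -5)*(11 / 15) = -4.39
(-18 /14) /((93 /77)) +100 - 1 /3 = 9170 /93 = 98.60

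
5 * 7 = 35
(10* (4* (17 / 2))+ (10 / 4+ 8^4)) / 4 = 8877 / 8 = 1109.62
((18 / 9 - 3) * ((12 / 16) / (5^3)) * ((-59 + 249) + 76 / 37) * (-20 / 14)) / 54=3553 / 116550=0.03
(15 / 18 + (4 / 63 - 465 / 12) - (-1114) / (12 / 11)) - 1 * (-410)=351115 / 252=1393.31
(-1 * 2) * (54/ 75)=-36/ 25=-1.44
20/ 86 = 10/ 43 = 0.23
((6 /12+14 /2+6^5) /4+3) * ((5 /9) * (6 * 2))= 25985 /2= 12992.50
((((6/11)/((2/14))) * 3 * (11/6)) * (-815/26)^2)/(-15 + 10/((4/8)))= 2789745/676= 4126.84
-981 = -981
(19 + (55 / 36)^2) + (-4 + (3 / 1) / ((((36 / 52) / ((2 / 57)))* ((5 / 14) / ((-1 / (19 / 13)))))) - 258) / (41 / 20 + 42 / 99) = -64692160439 / 764008848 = -84.67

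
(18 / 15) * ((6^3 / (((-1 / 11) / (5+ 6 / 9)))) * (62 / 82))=-2504304 / 205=-12216.12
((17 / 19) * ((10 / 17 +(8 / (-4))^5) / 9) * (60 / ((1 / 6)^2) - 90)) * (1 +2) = -368460 / 19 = -19392.63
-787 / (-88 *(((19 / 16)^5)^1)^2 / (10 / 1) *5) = 216328912764928 / 67441728835811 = 3.21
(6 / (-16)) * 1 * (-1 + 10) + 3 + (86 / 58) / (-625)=-54719 / 145000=-0.38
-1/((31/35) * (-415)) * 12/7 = 12/2573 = 0.00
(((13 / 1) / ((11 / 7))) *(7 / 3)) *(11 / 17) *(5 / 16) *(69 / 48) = 73255 / 13056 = 5.61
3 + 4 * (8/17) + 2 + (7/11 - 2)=1032/187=5.52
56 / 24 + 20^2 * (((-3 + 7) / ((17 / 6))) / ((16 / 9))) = 319.98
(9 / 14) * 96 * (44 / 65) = 41.78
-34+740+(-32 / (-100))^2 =441314 / 625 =706.10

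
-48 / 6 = -8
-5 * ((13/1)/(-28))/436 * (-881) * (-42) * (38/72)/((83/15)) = 5440175/289504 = 18.79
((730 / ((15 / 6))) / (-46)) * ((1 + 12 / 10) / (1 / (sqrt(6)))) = -34.21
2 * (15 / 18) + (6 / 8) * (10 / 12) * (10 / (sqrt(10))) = 5 / 3 + 5 * sqrt(10) / 8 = 3.64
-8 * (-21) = 168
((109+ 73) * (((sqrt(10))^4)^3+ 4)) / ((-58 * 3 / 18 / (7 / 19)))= -3822015288 / 551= -6936506.87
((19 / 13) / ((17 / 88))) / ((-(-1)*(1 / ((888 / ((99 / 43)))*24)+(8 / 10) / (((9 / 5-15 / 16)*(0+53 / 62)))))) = 622603255296 / 89301206839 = 6.97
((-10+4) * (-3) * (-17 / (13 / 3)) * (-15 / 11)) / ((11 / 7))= 96390 / 1573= 61.28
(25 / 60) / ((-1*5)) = -1 / 12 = -0.08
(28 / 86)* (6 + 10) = 224 / 43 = 5.21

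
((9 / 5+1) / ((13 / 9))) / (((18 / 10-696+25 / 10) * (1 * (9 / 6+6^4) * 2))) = -84 / 77781665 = -0.00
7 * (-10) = -70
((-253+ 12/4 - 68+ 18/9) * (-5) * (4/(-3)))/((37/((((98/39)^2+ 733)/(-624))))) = 444176315/6584409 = 67.46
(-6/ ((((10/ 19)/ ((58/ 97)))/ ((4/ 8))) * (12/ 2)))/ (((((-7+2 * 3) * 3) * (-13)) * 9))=-551/ 340470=-0.00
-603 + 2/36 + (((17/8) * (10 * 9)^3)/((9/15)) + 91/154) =255545992/99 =2581272.65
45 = 45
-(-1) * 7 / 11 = 7 / 11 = 0.64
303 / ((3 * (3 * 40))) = 101 / 120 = 0.84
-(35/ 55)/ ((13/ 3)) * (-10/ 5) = 42/ 143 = 0.29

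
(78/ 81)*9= 26/ 3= 8.67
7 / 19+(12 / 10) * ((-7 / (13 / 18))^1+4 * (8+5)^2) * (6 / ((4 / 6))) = 8887667 / 1235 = 7196.49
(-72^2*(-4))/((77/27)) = 559872/77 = 7271.06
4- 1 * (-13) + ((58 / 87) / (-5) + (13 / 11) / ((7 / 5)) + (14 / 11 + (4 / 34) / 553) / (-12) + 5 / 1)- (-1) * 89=5245981 / 47005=111.60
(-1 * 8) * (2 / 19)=-16 / 19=-0.84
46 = 46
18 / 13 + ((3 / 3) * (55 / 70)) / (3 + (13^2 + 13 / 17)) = 67505 / 48594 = 1.39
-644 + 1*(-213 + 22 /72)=-30841 /36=-856.69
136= 136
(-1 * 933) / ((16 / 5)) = -4665 / 16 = -291.56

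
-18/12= -3/2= -1.50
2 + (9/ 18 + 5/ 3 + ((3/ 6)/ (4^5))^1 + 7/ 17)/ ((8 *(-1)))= 1401805/ 835584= 1.68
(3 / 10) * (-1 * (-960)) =288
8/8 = 1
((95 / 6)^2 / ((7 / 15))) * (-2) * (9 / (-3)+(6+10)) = -13967.26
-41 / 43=-0.95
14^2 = 196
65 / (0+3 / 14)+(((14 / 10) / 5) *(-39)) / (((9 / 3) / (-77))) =43771 / 75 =583.61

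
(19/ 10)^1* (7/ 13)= 133/ 130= 1.02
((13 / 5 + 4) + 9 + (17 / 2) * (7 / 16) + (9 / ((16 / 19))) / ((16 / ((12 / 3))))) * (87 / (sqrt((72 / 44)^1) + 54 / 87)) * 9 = -1757680749 / 205760 + 1544628537 * sqrt(22) / 411520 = 9062.96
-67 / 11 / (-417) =67 / 4587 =0.01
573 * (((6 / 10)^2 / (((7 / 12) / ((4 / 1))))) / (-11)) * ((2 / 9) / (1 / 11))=-55008 / 175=-314.33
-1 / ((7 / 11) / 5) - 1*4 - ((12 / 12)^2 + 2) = -104 / 7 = -14.86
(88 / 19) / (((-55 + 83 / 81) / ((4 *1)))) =-7128 / 20767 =-0.34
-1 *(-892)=892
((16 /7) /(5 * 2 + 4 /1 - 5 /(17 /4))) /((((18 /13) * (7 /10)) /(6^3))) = 212160 /5341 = 39.72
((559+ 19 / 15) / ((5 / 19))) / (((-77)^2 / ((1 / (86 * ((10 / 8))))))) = 29032 / 8691375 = 0.00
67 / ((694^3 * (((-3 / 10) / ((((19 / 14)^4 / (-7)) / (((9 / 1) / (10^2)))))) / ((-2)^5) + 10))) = 2182876750 / 108882279568603753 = 0.00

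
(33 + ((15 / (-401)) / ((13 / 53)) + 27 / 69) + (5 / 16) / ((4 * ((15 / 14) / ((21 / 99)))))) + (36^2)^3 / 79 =826830070036155109 / 30007362528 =27554240.04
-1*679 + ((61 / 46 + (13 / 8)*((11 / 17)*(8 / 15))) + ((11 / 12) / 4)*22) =-31533593 / 46920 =-672.07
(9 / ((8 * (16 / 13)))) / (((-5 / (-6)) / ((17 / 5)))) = 5967 / 1600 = 3.73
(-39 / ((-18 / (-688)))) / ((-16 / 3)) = 559 / 2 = 279.50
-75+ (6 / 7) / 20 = -5247 / 70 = -74.96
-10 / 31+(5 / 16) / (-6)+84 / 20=56921 / 14880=3.83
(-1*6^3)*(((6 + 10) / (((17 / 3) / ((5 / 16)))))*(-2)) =6480 / 17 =381.18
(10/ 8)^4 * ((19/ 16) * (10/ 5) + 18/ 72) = 13125/ 2048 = 6.41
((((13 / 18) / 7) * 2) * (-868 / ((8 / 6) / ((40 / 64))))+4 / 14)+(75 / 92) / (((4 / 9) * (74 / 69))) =-2037911 / 24864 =-81.96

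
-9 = -9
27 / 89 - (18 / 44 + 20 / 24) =-2758 / 2937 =-0.94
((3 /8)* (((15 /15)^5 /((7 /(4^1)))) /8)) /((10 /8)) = 3 /140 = 0.02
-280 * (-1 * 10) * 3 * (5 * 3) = 126000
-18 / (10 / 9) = -81 / 5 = -16.20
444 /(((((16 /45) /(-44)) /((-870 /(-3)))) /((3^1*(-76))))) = 3632963400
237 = 237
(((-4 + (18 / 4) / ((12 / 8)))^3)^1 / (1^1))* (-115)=115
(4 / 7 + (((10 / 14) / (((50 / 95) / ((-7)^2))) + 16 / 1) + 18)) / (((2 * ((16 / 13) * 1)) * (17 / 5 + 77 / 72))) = 827775 / 90104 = 9.19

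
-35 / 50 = -0.70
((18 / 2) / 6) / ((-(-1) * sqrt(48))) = sqrt(3) / 8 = 0.22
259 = 259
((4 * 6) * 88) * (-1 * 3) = -6336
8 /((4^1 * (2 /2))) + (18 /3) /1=8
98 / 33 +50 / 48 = 353 / 88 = 4.01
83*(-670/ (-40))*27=150147/ 4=37536.75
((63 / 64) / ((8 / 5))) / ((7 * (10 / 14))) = 63 / 512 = 0.12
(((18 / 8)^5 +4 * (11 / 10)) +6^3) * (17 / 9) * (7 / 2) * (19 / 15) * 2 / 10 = 3218969873 / 6912000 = 465.71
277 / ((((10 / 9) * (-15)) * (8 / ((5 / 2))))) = -831 / 160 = -5.19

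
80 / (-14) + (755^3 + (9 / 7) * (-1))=430368868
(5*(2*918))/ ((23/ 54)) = 495720/ 23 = 21553.04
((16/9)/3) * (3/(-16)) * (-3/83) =1/249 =0.00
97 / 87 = 1.11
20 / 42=10 / 21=0.48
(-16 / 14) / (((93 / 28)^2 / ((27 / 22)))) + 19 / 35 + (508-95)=152957614 / 369985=413.42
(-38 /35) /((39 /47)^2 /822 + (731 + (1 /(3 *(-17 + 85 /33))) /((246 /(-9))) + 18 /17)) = -3772017712 /2543344260665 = -0.00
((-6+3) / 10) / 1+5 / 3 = 41 / 30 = 1.37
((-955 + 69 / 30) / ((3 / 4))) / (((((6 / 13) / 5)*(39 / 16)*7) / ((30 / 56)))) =-27220 / 63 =-432.06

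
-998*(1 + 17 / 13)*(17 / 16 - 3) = 232035 / 52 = 4462.21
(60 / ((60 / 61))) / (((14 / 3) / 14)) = 183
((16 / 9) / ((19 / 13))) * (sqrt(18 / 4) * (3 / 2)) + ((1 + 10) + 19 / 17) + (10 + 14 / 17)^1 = 52 * sqrt(2) / 19 + 390 / 17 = 26.81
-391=-391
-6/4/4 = -3/8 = -0.38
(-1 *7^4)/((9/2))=-4802/9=-533.56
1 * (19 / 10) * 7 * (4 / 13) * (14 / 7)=532 / 65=8.18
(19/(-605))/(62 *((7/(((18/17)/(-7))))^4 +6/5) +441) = -997272/9030210232391051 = -0.00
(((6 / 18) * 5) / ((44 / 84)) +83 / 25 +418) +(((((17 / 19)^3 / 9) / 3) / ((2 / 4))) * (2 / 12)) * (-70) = 64762606052 / 152784225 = 423.88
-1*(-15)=15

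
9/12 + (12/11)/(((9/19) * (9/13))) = 4.08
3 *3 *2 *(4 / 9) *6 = 48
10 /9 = 1.11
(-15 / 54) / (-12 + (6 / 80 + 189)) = -100 / 63747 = -0.00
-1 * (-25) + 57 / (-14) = 293 / 14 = 20.93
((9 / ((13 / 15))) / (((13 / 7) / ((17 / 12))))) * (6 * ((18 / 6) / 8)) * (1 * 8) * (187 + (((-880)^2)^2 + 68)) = 28902317887489725 / 338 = 85509816235176.70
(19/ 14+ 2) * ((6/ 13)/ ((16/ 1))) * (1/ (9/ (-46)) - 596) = -127135/ 2184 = -58.21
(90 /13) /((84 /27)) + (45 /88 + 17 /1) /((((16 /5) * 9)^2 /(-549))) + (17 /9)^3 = -3924508771 /1494484992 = -2.63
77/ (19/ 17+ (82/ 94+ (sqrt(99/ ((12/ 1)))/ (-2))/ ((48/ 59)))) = 342.63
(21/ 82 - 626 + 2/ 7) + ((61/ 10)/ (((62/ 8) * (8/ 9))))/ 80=-8903364837/ 14235200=-625.45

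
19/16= 1.19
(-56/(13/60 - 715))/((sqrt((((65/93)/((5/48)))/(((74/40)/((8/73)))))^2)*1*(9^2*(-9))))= -586117/2167680528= -0.00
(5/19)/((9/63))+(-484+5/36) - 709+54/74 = -30123841/25308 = -1190.29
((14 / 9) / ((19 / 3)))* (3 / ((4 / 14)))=49 / 19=2.58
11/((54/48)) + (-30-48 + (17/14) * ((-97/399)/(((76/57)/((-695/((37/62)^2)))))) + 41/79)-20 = 624113289059/1812394458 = 344.36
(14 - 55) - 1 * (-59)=18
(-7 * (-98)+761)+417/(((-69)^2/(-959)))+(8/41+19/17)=1364.32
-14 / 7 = -2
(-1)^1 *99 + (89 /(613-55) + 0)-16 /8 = -56269 /558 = -100.84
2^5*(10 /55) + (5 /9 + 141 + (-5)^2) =17065 /99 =172.37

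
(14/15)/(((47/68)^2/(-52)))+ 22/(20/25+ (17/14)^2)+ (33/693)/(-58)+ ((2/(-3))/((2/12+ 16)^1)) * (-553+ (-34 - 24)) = -64693801691947/969557469510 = -66.73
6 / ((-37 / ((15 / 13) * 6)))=-540 / 481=-1.12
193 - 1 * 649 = -456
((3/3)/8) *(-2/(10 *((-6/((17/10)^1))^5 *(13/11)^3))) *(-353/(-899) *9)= 0.00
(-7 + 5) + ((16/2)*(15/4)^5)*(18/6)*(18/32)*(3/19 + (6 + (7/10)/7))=4875487477/77824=62647.61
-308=-308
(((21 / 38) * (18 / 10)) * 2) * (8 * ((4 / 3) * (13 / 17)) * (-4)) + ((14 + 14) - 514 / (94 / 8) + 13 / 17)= -6064159 / 75905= -79.89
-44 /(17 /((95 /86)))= -2090 /731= -2.86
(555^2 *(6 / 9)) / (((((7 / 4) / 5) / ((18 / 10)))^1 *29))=7392600 / 203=36416.75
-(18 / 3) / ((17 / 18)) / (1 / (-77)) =8316 / 17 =489.18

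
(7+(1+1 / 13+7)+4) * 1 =248 / 13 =19.08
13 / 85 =0.15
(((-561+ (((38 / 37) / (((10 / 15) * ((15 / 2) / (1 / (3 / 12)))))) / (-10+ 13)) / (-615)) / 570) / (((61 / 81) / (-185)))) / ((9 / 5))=134.32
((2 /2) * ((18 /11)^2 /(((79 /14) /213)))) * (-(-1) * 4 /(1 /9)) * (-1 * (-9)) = 313038432 /9559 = 32748.03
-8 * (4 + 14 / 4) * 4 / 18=-40 / 3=-13.33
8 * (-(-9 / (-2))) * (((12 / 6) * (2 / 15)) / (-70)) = 24 / 175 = 0.14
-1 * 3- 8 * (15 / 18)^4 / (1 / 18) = -652 / 9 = -72.44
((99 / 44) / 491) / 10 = 9 / 19640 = 0.00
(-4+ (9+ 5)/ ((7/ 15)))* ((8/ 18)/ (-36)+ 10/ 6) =3484/ 81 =43.01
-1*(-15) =15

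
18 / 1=18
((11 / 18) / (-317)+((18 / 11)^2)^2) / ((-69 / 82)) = -24552112205 / 2882183337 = -8.52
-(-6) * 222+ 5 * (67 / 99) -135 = 1200.38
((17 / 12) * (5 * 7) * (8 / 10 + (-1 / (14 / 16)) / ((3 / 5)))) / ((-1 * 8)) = 493 / 72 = 6.85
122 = 122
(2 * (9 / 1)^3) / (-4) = -729 / 2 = -364.50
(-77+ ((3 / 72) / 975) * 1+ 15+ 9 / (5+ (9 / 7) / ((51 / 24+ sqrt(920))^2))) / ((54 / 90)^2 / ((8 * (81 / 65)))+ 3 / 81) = -17782025504002313757 / 21606513799740935+ 21319925760 * sqrt(230) / 332407904611399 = -822.99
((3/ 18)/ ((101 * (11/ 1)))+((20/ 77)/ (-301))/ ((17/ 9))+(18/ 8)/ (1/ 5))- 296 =-284.75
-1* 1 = -1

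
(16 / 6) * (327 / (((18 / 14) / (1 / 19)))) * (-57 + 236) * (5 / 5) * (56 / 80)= 3824156 / 855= 4472.70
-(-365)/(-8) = -365/8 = -45.62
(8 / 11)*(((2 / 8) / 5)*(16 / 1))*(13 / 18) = 0.42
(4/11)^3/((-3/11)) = -64/363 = -0.18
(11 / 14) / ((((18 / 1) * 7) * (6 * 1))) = 11 / 10584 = 0.00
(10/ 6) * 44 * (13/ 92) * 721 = 515515/ 69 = 7471.23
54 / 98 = 27 / 49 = 0.55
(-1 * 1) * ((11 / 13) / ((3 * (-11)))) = 1 / 39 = 0.03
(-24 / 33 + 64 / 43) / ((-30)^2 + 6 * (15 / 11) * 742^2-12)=15 / 88795946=0.00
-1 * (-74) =74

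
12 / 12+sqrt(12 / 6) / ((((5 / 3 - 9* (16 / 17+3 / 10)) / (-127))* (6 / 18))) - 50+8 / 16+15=-67 / 2+194310* sqrt(2) / 4847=23.19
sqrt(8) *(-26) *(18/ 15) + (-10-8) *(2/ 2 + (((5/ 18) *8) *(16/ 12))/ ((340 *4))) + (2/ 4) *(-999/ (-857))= -312 *sqrt(2)/ 5-1525931/ 87414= -105.70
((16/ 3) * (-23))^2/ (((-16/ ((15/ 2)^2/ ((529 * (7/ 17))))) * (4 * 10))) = -85/ 14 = -6.07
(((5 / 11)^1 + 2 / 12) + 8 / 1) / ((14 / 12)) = 569 / 77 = 7.39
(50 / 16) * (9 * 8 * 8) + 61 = 1861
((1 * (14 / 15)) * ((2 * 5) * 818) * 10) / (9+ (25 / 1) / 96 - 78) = -7329280 / 6599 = -1110.67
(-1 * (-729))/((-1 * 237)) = -243/79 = -3.08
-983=-983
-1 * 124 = -124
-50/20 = -5/2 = -2.50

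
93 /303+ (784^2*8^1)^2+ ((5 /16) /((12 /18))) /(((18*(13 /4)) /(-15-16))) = 1523877961160199785 /63024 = 24179327893504.06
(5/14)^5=3125/537824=0.01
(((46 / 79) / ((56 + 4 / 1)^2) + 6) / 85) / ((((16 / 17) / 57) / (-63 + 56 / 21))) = -2934233897 / 11376000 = -257.93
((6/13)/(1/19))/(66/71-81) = -2698/24635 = -0.11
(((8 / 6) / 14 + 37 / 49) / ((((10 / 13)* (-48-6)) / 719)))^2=54604005625 / 252047376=216.64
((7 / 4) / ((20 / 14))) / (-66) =-49 / 2640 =-0.02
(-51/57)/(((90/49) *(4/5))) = -833/1368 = -0.61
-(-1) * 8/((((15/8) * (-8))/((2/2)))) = -8/15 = -0.53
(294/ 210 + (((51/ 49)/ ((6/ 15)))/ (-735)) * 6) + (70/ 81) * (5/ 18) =14167283/ 8751645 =1.62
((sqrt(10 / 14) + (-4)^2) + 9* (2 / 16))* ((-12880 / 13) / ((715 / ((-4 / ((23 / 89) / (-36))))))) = -13875.32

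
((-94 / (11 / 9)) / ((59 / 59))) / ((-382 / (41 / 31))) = 17343 / 65131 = 0.27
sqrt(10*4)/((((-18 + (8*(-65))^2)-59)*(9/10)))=20*sqrt(10)/2432907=0.00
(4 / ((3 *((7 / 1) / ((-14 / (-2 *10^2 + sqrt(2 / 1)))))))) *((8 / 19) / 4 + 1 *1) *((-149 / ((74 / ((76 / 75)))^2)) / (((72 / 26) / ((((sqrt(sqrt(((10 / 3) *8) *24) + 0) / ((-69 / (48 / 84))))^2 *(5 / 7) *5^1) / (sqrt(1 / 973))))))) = -150745088 *sqrt(9730) / 517357809236079- 37686272 *sqrt(4865) / 12933945230901975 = -0.00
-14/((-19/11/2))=16.21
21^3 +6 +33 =9300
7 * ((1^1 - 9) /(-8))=7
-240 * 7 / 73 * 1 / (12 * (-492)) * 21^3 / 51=36015 / 50881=0.71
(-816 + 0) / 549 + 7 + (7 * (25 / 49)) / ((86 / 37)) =776693 / 110166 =7.05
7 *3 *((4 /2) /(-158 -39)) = -42 /197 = -0.21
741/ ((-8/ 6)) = -2223/ 4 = -555.75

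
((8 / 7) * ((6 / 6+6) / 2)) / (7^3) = 4 / 343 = 0.01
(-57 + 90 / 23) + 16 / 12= -3571 / 69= -51.75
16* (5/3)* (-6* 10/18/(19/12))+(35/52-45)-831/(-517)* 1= -151491761/1532388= -98.86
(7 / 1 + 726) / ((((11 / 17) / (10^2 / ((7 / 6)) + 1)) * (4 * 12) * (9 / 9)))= 2046.49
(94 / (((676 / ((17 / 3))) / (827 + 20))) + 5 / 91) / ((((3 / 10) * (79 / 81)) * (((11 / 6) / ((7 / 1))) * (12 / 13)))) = 9435.90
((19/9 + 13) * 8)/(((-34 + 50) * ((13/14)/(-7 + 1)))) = -1904/39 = -48.82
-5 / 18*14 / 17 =-35 / 153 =-0.23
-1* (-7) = 7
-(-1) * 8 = 8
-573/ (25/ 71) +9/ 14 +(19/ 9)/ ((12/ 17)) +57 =-29610373/ 18900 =-1566.69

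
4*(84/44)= 84/11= 7.64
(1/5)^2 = 0.04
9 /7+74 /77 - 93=-6988 /77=-90.75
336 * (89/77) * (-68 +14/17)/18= -813104/561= -1449.38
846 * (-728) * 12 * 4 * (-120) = 3547514880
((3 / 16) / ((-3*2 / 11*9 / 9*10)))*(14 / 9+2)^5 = -5767168 / 295245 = -19.53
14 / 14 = 1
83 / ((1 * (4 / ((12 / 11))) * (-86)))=-0.26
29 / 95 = 0.31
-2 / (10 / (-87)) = 87 / 5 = 17.40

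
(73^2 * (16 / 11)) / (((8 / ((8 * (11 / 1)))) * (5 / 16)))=272844.80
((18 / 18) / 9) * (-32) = -32 / 9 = -3.56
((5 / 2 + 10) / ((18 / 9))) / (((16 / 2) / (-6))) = -75 / 16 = -4.69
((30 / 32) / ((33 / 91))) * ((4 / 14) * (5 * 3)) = 975 / 88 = 11.08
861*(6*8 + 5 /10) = 83517 /2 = 41758.50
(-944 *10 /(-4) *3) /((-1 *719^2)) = -7080 /516961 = -0.01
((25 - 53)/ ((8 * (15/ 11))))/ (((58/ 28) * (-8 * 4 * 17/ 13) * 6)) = 0.00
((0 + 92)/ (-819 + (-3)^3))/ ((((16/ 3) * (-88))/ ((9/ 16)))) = 69/ 529408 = 0.00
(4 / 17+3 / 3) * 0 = 0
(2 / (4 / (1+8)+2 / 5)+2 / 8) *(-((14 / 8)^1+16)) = -14129 / 304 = -46.48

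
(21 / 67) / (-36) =-7 / 804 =-0.01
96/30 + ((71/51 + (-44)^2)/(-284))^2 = 52170696341/1048931280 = 49.74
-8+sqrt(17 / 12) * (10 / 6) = -8+5 * sqrt(51) / 18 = -6.02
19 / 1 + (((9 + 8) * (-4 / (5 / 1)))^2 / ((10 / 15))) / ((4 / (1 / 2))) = 1342 / 25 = 53.68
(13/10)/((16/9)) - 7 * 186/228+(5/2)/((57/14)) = -39811/9120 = -4.37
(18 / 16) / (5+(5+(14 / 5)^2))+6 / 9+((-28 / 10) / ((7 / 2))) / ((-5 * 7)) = 1409741 / 1873200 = 0.75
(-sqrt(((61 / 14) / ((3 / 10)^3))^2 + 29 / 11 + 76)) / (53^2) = -sqrt(112900135315) / 5839911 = -0.06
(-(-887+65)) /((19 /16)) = 13152 /19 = 692.21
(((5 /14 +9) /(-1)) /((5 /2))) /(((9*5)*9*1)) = -131 /14175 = -0.01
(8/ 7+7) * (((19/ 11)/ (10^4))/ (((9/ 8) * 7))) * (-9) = -1083/ 673750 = -0.00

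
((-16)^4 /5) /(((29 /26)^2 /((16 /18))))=354418688 /37845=9365.01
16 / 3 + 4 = 28 / 3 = 9.33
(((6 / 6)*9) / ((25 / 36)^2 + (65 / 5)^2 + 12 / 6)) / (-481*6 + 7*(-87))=-3888 / 258910765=-0.00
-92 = -92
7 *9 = 63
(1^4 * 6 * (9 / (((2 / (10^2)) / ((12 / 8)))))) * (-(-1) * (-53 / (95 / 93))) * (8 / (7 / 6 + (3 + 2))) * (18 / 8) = -431188920 / 703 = -613355.50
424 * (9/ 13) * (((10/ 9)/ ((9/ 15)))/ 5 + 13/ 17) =220904/ 663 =333.19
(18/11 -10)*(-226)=20792/11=1890.18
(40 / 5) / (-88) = -1 / 11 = -0.09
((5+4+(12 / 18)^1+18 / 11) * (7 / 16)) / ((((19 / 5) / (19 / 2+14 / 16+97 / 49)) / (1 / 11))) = 9032195 / 6179712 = 1.46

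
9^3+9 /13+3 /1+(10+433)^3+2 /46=25994772881 /299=86939039.74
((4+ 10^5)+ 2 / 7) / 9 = 700030 / 63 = 11111.59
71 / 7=10.14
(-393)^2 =154449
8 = 8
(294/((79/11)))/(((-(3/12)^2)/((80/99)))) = -125440/237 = -529.28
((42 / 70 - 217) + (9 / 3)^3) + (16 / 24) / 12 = -17041 / 90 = -189.34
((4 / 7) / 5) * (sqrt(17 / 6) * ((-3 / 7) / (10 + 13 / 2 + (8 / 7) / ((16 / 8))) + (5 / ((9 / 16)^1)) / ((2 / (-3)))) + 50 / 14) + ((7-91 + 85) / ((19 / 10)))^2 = 12120 / 17689-19156 * sqrt(102) / 75285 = -1.88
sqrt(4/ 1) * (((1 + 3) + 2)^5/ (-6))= -2592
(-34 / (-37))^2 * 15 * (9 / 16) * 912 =8895420 / 1369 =6497.75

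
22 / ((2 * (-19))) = -11 / 19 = -0.58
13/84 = 0.15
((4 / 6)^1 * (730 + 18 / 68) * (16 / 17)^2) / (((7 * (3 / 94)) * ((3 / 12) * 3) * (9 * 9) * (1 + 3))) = 85355008 / 10744731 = 7.94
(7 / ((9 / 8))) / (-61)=-56 / 549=-0.10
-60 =-60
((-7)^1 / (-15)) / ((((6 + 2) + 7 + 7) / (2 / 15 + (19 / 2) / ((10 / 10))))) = 0.20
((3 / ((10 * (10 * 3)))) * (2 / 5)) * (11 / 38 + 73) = 557 / 1900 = 0.29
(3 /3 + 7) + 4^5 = 1032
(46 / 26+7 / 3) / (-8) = -20 / 39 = -0.51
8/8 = 1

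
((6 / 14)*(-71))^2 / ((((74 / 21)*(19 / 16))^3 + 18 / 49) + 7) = 4390267392 / 382362175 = 11.48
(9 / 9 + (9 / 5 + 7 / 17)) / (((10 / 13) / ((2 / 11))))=3549 / 4675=0.76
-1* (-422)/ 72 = 211/ 36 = 5.86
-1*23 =-23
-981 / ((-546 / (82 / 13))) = 13407 / 1183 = 11.33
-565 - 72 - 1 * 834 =-1471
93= 93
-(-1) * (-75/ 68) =-75/ 68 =-1.10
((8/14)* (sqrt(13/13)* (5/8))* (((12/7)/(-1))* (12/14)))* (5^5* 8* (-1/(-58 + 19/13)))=-3900000/16807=-232.05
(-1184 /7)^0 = 1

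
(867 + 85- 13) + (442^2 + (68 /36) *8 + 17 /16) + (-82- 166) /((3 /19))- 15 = 28041625 /144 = 194733.51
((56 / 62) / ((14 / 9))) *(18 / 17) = 324 / 527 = 0.61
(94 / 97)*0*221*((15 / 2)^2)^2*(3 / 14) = 0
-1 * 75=-75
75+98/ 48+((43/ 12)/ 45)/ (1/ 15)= 5633/ 72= 78.24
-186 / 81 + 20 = 478 / 27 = 17.70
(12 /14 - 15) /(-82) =99 /574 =0.17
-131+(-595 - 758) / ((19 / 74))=-102611 / 19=-5400.58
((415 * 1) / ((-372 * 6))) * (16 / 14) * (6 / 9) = -830 / 5859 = -0.14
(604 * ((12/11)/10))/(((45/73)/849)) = 24956072/275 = 90749.35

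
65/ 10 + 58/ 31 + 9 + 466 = 29969/ 62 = 483.37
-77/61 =-1.26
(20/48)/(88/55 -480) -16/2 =-229657/28704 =-8.00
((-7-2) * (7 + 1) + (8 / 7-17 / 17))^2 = 253009 / 49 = 5163.45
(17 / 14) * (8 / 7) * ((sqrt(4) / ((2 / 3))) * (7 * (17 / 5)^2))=58956 / 175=336.89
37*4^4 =9472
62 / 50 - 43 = -1044 / 25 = -41.76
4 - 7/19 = 69/19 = 3.63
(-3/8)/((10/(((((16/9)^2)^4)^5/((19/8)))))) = -730750818665451459101842416358141509827966271488/4680612931454287571675968323202137757365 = -156122890.18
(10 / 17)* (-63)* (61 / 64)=-19215 / 544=-35.32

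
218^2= 47524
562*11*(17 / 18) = 52547 / 9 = 5838.56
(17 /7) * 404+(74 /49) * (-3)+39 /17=815429 /833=978.91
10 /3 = 3.33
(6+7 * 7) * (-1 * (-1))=55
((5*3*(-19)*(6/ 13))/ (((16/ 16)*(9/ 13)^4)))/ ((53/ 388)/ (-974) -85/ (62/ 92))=4890305990960/ 1077197783427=4.54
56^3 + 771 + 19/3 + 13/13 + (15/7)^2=25930642/147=176398.93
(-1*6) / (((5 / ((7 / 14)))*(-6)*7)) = 1 / 70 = 0.01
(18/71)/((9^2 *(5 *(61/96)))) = 64/64965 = 0.00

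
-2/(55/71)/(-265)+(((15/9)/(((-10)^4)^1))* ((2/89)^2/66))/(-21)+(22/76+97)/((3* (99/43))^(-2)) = 142312693152760325077/30662028595737000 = 4641.33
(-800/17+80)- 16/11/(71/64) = 31.63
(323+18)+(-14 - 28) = 299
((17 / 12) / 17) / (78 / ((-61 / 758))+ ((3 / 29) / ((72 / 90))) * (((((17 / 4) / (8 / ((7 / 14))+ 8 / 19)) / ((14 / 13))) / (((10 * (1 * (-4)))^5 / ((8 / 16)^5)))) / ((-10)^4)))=-5193806643200000000 / 60408909633945600059109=-0.00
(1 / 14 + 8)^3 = 1442897 / 2744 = 525.84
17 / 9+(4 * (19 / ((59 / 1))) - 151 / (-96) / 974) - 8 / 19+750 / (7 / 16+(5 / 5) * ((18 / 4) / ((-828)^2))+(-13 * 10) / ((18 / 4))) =-28597391490527 / 1211591077056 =-23.60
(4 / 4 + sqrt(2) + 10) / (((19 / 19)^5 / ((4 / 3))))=4 * sqrt(2) / 3 + 44 / 3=16.55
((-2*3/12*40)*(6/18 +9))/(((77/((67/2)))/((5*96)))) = -428800/11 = -38981.82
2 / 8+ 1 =1.25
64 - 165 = -101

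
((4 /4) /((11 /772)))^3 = 345679.68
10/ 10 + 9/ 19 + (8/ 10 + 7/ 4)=1529/ 380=4.02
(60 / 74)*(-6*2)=-360 / 37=-9.73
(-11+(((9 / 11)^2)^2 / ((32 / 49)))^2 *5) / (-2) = 1897762549979 / 439006988288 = 4.32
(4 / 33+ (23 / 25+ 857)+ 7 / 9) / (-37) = -2125577 / 91575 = -23.21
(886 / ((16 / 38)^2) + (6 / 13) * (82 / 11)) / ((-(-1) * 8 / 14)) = 160193131 / 18304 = 8751.81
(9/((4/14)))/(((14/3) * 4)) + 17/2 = 163/16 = 10.19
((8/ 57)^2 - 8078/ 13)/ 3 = -26244590/ 126711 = -207.12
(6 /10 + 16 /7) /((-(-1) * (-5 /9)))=-909 /175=-5.19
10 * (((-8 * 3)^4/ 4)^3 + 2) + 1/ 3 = 17118912860651581/ 3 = 5706304286883860.33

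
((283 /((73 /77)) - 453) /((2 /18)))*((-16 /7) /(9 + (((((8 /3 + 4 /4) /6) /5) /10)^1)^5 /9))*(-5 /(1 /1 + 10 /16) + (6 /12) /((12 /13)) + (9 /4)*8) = 1735144767621000000000000 /317732630671069861793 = 5461.02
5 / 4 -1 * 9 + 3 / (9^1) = -89 / 12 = -7.42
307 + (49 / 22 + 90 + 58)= 10059 / 22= 457.23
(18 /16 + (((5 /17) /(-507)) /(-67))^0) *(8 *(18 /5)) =306 /5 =61.20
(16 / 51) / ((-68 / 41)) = -0.19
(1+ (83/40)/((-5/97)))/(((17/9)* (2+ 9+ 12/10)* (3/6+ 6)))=-70659/269620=-0.26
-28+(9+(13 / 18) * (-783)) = -1169 / 2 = -584.50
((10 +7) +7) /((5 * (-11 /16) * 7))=-1.00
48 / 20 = 12 / 5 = 2.40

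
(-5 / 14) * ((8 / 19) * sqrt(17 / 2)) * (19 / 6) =-5 * sqrt(34) / 21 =-1.39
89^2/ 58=7921/ 58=136.57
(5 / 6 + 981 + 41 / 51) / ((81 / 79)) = 7918091 / 8262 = 958.37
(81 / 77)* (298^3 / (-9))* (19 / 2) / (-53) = 2262637116 / 4081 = 554432.03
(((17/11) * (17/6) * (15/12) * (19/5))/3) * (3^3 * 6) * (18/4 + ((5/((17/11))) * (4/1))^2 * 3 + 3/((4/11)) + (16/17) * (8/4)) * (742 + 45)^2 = 63305250253785/176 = 359688921896.51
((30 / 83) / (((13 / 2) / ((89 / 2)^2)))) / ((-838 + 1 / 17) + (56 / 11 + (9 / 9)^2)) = -7406135 / 55948308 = -0.13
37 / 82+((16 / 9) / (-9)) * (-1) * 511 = 673429 / 6642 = 101.39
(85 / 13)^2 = 7225 / 169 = 42.75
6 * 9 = 54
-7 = -7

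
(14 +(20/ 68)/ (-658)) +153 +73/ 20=19088859/ 111860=170.65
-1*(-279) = 279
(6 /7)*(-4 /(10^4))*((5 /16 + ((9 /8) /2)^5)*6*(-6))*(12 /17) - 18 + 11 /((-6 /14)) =-182422414979 /4177920000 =-43.66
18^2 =324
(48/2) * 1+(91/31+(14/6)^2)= 9034/279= 32.38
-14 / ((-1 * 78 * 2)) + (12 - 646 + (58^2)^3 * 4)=11877432024283 / 78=152274769542.09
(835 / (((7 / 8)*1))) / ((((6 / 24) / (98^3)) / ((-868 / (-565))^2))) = 541359904526336 / 63845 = 8479284274.83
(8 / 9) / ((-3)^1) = -8 / 27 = -0.30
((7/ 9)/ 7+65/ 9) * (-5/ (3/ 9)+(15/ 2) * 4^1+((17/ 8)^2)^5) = 22353100305899/ 1610612736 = 13878.63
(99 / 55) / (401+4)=1 / 225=0.00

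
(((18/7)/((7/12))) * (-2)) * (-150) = 1322.45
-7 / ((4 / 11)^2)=-847 / 16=-52.94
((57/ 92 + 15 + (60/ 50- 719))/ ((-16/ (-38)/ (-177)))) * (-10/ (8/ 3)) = -3258777267/ 2944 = -1106921.63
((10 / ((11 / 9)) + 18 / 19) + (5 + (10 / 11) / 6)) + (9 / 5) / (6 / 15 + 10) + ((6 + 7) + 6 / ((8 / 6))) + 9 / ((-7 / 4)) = 556273 / 20748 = 26.81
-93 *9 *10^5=-83700000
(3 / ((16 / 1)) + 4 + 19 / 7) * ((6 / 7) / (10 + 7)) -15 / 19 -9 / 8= -99171 / 63308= -1.57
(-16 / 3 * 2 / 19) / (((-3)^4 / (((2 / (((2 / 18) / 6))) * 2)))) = -256 / 171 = -1.50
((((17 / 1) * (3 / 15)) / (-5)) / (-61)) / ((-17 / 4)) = -4 / 1525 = -0.00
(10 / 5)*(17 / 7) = 34 / 7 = 4.86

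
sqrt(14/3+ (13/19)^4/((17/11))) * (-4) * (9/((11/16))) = -192 * sqrt(1629904461)/67507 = -114.82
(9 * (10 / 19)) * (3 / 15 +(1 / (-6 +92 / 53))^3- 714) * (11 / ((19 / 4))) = -4078635613371 / 520885817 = -7830.19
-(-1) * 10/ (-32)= -5/ 16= -0.31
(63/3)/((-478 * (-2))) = 21/956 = 0.02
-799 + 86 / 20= -7947 / 10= -794.70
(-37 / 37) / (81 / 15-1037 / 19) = 95 / 4672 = 0.02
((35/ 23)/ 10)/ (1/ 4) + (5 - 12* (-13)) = 3717/ 23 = 161.61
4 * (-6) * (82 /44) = -492 /11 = -44.73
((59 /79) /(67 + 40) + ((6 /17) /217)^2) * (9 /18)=803218847 /230069037226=0.00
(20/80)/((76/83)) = 83/304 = 0.27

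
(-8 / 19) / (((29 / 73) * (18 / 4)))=-1168 / 4959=-0.24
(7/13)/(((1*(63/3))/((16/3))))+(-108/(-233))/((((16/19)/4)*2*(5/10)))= 63749/27261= 2.34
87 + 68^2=4711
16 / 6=8 / 3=2.67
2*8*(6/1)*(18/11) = 157.09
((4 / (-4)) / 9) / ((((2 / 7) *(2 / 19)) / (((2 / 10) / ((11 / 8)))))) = -266 / 495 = -0.54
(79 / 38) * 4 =158 / 19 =8.32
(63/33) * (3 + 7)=210/11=19.09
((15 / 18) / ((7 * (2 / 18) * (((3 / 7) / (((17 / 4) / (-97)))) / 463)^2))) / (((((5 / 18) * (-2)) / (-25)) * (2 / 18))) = 292726228725 / 301088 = 972228.15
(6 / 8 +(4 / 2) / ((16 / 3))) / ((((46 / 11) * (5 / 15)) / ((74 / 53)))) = 10989 / 9752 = 1.13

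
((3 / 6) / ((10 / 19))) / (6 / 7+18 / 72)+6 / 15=39 / 31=1.26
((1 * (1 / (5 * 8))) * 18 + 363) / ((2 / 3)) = 21807 / 40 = 545.18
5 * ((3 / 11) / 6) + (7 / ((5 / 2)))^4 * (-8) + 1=-6744341 / 13750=-490.50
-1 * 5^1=-5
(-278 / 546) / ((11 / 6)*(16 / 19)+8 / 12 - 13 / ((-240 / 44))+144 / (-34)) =-897940 / 632359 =-1.42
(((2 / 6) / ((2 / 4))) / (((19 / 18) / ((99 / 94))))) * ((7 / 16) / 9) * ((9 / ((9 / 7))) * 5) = 8085 / 7144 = 1.13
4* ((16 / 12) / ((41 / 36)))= 192 / 41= 4.68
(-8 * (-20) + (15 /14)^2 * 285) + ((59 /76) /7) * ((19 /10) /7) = 954909 /1960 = 487.20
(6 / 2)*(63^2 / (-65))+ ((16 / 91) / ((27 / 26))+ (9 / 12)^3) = -143562257 / 786240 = -182.59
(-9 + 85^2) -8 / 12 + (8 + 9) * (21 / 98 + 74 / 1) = 356033 / 42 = 8476.98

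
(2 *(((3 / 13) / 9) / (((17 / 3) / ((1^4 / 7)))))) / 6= 1 / 4641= 0.00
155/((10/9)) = 279/2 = 139.50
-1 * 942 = -942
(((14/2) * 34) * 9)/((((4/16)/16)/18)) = 2467584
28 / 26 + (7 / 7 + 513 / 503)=20250 / 6539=3.10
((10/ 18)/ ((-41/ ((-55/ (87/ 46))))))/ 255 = 2530/ 1637253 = 0.00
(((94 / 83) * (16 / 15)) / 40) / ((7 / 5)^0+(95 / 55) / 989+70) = 511313 / 1202091075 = 0.00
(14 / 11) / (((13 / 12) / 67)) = 11256 / 143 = 78.71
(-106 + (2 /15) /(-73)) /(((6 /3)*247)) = -58036 /270465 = -0.21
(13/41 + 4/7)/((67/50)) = 12750/19229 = 0.66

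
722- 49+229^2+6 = 53120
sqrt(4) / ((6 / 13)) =13 / 3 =4.33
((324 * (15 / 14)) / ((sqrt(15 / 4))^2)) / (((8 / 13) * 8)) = 1053 / 56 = 18.80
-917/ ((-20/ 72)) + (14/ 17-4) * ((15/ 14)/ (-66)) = 43213383/ 13090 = 3301.25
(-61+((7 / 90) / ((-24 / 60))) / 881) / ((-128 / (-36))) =-1934683 / 112768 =-17.16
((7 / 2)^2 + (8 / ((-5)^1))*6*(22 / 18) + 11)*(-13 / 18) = -8983 / 1080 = -8.32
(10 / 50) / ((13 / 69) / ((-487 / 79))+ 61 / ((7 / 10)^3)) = 11525829 / 10247153695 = 0.00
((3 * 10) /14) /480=1 /224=0.00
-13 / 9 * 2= -26 / 9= -2.89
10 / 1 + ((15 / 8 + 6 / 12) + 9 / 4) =117 / 8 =14.62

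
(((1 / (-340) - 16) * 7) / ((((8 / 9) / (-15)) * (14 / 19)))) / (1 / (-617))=-1722190761 / 1088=-1582895.92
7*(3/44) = 21/44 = 0.48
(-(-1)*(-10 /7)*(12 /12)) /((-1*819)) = 10 /5733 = 0.00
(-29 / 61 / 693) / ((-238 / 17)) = 29 / 591822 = 0.00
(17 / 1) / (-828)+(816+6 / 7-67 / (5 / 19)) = 562.24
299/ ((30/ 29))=289.03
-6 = -6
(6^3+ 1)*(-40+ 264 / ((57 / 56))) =904456 / 19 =47602.95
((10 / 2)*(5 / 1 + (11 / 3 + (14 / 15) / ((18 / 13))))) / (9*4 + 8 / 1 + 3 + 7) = 1261 / 1458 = 0.86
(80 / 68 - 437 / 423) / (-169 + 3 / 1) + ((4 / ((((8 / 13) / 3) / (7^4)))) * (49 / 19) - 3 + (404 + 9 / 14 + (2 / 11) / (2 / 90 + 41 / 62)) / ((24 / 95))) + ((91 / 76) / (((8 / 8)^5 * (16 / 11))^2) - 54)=208524993474765361865 / 1705149087409152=122291.36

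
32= 32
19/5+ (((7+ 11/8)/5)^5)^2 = 1862683692551761449/10485760000000000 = 177.64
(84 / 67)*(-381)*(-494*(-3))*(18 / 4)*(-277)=59121405252 / 67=882409033.61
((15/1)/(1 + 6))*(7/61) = 15/61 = 0.25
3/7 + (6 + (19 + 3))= 199/7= 28.43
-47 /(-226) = 47 /226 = 0.21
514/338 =257/169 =1.52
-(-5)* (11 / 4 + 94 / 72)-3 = 311 / 18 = 17.28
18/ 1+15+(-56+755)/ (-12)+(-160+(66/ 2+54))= -393/ 4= -98.25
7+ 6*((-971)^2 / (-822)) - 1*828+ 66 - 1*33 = -1050797 / 137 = -7670.05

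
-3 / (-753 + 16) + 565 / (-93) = -416126 / 68541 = -6.07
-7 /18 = -0.39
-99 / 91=-1.09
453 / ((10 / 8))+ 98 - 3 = 457.40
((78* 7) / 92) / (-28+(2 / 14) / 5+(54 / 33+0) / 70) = -21021 / 98992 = -0.21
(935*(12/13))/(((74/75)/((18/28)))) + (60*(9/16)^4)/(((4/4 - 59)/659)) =1580852830005/3199565824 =494.08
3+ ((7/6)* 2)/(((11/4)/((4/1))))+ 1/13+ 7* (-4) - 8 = -12668/429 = -29.53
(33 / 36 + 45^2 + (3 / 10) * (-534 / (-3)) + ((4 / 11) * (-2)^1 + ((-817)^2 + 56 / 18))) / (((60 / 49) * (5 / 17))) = 1104349739171 / 594000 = 1859174.65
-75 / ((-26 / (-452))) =-16950 / 13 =-1303.85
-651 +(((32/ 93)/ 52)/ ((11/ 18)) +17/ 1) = -2810474/ 4433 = -633.99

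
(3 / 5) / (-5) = -3 / 25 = -0.12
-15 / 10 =-3 / 2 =-1.50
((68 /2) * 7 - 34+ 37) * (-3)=-723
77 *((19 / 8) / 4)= 1463 / 32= 45.72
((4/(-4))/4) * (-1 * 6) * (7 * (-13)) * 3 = -819/2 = -409.50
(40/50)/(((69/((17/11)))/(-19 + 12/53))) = -13532/40227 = -0.34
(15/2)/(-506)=-15/1012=-0.01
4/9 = 0.44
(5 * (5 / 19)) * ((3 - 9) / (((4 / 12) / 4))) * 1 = -1800 / 19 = -94.74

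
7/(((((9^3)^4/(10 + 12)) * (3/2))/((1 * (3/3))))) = 308/847288609443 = 0.00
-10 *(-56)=560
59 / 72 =0.82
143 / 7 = 20.43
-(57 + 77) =-134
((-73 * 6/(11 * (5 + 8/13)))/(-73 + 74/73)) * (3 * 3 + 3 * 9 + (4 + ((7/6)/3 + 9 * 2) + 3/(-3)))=5.65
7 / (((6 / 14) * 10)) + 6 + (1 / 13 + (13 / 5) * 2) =1007 / 78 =12.91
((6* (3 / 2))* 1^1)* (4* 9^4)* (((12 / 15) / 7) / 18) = 52488 / 35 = 1499.66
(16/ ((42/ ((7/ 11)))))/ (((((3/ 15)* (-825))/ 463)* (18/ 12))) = -0.45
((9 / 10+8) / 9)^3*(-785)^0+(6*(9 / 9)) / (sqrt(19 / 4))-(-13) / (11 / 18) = 12*sqrt(19) / 19+178340659 / 8019000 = 24.99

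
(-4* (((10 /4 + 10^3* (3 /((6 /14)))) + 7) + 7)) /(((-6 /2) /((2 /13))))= 56132 /39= 1439.28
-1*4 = -4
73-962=-889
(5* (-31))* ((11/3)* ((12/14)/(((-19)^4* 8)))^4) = -46035/177292245497819756442132736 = -0.00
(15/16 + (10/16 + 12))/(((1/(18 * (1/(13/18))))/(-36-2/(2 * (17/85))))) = -720657/52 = -13858.79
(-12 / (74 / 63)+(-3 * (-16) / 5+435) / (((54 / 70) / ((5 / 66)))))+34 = 494105 / 7326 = 67.45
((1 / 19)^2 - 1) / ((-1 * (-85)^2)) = 72 / 521645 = 0.00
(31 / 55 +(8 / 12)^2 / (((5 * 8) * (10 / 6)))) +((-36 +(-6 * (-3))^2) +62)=578441 / 1650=350.57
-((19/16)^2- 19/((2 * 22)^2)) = -43377/30976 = -1.40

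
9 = 9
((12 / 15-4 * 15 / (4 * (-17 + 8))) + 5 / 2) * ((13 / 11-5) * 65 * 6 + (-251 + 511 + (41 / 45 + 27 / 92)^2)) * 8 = -34486619201009 / 707008500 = -48778.22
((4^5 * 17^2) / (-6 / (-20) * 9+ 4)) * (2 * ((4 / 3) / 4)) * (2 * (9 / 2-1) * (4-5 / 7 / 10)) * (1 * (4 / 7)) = 651059200 / 1407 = 462728.64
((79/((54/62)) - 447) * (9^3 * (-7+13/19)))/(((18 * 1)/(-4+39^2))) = 138254589.47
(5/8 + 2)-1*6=-27/8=-3.38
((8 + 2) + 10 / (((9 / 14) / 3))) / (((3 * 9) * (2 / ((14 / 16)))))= 595 / 648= 0.92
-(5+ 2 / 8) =-21 / 4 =-5.25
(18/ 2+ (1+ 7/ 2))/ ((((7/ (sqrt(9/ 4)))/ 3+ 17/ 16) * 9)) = 216/ 377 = 0.57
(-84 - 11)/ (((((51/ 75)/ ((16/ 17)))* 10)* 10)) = -380/ 289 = -1.31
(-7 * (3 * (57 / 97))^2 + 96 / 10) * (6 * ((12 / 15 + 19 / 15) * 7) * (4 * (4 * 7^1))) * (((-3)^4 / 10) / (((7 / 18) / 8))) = -23156539386624 / 1176125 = -19688842.08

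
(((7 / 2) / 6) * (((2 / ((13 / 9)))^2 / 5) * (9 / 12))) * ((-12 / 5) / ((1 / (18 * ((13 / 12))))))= -5103 / 650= -7.85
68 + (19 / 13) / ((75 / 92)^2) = 5133316 / 73125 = 70.20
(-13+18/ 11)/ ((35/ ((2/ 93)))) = -50/ 7161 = -0.01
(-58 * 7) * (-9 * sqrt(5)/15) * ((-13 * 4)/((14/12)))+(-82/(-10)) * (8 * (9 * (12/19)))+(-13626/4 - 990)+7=-54288 * sqrt(5)/5 - 763157/190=-28294.95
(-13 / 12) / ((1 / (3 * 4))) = -13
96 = 96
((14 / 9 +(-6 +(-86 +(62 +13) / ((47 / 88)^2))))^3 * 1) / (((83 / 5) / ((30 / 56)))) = 252005830815212607650 / 1521841957794207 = 165592.64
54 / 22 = 27 / 11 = 2.45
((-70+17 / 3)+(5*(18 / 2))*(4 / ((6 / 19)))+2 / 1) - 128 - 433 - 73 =-379 / 3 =-126.33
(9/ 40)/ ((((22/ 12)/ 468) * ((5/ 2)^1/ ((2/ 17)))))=12636/ 4675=2.70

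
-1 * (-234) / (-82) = -117 / 41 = -2.85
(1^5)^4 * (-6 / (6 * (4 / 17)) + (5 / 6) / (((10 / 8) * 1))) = -43 / 12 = -3.58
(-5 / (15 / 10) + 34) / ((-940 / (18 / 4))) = -69 / 470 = -0.15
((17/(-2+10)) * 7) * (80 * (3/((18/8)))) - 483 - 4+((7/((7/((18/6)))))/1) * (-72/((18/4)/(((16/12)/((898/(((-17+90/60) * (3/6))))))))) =1481995/1347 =1100.22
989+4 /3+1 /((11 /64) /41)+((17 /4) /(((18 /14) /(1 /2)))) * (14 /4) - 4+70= 2060251 /1584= 1300.66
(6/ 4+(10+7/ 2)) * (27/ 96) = 135/ 32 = 4.22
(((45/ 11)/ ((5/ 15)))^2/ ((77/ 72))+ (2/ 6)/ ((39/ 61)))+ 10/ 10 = 155185826/ 1090089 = 142.36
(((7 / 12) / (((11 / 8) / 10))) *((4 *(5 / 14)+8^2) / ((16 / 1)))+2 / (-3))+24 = 895 / 22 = 40.68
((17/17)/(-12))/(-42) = 1/504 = 0.00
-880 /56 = -110 /7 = -15.71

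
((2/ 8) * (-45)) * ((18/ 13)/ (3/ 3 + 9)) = -81/ 52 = -1.56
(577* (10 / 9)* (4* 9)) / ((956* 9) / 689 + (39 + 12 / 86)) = 683791160 / 1529559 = 447.05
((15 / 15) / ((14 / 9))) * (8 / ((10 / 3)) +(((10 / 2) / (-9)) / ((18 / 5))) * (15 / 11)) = 929 / 660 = 1.41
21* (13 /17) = 273 /17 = 16.06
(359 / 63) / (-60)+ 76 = 286921 / 3780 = 75.91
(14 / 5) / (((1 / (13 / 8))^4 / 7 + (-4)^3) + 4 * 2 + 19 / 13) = -2798978 / 54498075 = -0.05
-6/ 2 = -3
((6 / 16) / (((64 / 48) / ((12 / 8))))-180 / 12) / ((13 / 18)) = -8397 / 416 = -20.19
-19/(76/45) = -45/4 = -11.25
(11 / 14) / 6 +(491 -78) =34703 / 84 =413.13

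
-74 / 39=-1.90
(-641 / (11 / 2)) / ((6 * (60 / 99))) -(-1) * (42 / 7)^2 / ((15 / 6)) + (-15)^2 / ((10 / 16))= 6847 / 20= 342.35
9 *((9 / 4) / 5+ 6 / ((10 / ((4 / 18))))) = 21 / 4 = 5.25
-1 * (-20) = 20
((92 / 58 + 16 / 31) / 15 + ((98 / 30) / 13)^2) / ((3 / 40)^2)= 444777536 / 12306411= 36.14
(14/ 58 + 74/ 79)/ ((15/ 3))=2699/ 11455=0.24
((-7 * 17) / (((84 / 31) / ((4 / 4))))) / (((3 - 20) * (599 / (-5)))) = -155 / 7188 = -0.02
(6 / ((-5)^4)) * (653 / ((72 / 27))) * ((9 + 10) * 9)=1004967 / 2500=401.99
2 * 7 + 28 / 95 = 1358 / 95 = 14.29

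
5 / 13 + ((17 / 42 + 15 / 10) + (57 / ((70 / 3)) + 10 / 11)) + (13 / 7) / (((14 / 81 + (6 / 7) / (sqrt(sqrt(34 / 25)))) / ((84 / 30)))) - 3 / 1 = -21327258771 * sqrt(34) / 86973606791 + 4300558353 * 34^(3 / 4) * sqrt(5) / 434868033955 + 6721575691220413 / 2611817411933730 + 105765793497 * 34^(1 / 4) * sqrt(5) / 86973606791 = 8.02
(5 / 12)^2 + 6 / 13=1189 / 1872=0.64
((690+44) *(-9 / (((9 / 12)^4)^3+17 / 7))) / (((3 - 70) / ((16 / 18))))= 689610686464 / 19358494853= 35.62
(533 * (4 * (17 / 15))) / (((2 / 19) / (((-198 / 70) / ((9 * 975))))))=-291346 / 39375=-7.40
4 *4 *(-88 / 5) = -1408 / 5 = -281.60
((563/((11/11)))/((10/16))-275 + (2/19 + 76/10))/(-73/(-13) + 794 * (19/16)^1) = 2086344/3123695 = 0.67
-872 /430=-436 /215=-2.03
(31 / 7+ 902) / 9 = 705 / 7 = 100.71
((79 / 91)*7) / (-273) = -79 / 3549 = -0.02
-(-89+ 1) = 88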